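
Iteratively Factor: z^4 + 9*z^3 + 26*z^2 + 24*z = (z + 4)*(z^3 + 5*z^2 + 6*z) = (z + 3)*(z + 4)*(z^2 + 2*z) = (z + 2)*(z + 3)*(z + 4)*(z)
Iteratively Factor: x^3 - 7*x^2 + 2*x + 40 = (x - 4)*(x^2 - 3*x - 10) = (x - 4)*(x + 2)*(x - 5)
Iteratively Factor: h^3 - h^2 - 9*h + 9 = (h - 3)*(h^2 + 2*h - 3) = (h - 3)*(h - 1)*(h + 3)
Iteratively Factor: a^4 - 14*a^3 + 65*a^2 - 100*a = (a - 5)*(a^3 - 9*a^2 + 20*a) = (a - 5)^2*(a^2 - 4*a) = a*(a - 5)^2*(a - 4)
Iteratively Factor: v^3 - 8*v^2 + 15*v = (v - 5)*(v^2 - 3*v) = v*(v - 5)*(v - 3)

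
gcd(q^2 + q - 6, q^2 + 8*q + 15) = q + 3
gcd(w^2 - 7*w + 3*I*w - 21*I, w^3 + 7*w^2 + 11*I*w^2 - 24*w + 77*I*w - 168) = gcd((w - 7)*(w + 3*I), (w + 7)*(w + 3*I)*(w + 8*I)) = w + 3*I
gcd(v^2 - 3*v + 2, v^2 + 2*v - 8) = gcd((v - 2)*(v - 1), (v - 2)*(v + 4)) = v - 2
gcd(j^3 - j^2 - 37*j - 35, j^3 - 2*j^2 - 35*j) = j^2 - 2*j - 35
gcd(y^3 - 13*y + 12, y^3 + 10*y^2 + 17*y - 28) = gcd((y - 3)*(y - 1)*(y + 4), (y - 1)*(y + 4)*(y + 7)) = y^2 + 3*y - 4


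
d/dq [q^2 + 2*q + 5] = 2*q + 2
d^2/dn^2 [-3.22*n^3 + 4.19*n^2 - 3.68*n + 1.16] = 8.38 - 19.32*n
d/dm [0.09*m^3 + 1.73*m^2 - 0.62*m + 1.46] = 0.27*m^2 + 3.46*m - 0.62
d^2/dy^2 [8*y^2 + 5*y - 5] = 16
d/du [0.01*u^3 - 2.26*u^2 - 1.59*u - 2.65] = 0.03*u^2 - 4.52*u - 1.59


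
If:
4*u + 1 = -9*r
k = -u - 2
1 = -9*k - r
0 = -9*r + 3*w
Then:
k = -16/85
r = 59/85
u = -154/85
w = 177/85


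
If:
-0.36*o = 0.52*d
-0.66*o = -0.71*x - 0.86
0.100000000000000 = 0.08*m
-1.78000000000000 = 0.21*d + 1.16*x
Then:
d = 0.28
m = 1.25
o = -0.40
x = -1.58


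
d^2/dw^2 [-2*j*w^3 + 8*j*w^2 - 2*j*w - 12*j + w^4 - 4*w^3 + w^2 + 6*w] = -12*j*w + 16*j + 12*w^2 - 24*w + 2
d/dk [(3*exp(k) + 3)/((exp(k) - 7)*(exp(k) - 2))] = 3*(-exp(2*k) - 2*exp(k) + 23)*exp(k)/(exp(4*k) - 18*exp(3*k) + 109*exp(2*k) - 252*exp(k) + 196)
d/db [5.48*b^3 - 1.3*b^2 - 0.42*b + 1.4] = 16.44*b^2 - 2.6*b - 0.42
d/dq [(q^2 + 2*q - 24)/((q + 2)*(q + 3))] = 3*(q^2 + 20*q + 44)/(q^4 + 10*q^3 + 37*q^2 + 60*q + 36)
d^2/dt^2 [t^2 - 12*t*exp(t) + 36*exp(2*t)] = -12*t*exp(t) + 144*exp(2*t) - 24*exp(t) + 2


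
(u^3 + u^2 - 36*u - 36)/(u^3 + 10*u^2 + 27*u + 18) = (u - 6)/(u + 3)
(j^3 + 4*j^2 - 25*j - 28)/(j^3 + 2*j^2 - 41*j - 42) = (j - 4)/(j - 6)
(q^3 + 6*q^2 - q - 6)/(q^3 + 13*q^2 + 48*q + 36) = (q - 1)/(q + 6)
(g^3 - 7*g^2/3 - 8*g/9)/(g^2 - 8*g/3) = g + 1/3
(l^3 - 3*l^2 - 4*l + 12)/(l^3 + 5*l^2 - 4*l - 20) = (l - 3)/(l + 5)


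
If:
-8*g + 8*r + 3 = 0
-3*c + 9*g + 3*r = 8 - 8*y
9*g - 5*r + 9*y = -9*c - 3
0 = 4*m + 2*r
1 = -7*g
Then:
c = -7391/5544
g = -1/7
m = 29/112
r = -29/56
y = 395/462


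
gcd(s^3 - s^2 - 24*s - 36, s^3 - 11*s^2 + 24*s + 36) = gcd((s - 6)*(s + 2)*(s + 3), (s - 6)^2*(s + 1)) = s - 6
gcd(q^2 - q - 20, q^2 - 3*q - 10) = q - 5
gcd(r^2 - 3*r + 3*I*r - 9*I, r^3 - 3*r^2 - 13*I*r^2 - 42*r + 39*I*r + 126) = r - 3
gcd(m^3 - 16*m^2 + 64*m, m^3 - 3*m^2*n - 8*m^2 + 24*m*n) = m^2 - 8*m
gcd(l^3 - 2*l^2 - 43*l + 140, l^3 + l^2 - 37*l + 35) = l^2 + 2*l - 35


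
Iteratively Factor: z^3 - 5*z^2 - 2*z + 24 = (z - 4)*(z^2 - z - 6) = (z - 4)*(z + 2)*(z - 3)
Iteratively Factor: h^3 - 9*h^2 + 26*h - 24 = (h - 3)*(h^2 - 6*h + 8) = (h - 4)*(h - 3)*(h - 2)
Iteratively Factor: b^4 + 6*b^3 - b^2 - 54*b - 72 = (b + 3)*(b^3 + 3*b^2 - 10*b - 24) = (b + 2)*(b + 3)*(b^2 + b - 12) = (b + 2)*(b + 3)*(b + 4)*(b - 3)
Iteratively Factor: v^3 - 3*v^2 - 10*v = (v + 2)*(v^2 - 5*v) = (v - 5)*(v + 2)*(v)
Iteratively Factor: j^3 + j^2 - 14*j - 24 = (j + 3)*(j^2 - 2*j - 8) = (j - 4)*(j + 3)*(j + 2)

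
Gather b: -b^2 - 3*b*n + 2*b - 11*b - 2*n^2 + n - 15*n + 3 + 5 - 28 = -b^2 + b*(-3*n - 9) - 2*n^2 - 14*n - 20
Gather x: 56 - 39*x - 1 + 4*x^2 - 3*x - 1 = 4*x^2 - 42*x + 54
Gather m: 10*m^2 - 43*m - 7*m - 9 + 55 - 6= 10*m^2 - 50*m + 40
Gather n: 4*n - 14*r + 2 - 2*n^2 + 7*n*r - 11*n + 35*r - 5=-2*n^2 + n*(7*r - 7) + 21*r - 3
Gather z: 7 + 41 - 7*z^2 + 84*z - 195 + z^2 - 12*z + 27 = -6*z^2 + 72*z - 120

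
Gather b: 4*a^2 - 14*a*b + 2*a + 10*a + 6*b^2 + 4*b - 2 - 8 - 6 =4*a^2 + 12*a + 6*b^2 + b*(4 - 14*a) - 16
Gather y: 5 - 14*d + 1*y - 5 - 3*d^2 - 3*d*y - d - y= -3*d^2 - 3*d*y - 15*d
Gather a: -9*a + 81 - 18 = 63 - 9*a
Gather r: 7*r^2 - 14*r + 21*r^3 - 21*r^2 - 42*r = 21*r^3 - 14*r^2 - 56*r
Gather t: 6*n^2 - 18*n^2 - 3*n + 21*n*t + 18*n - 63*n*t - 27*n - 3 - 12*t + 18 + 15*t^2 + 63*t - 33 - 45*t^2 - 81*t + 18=-12*n^2 - 12*n - 30*t^2 + t*(-42*n - 30)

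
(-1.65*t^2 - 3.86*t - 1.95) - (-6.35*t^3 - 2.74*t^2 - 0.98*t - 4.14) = 6.35*t^3 + 1.09*t^2 - 2.88*t + 2.19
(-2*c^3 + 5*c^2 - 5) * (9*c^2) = -18*c^5 + 45*c^4 - 45*c^2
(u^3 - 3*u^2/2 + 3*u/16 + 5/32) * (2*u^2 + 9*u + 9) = 2*u^5 + 6*u^4 - 33*u^3/8 - 23*u^2/2 + 99*u/32 + 45/32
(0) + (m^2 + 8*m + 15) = m^2 + 8*m + 15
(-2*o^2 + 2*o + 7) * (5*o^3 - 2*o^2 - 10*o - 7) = -10*o^5 + 14*o^4 + 51*o^3 - 20*o^2 - 84*o - 49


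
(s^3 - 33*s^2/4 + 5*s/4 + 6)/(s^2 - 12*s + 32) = (4*s^2 - s - 3)/(4*(s - 4))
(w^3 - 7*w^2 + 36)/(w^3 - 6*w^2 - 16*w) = (w^2 - 9*w + 18)/(w*(w - 8))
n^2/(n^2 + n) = n/(n + 1)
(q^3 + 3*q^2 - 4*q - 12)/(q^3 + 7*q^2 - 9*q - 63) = (q^2 - 4)/(q^2 + 4*q - 21)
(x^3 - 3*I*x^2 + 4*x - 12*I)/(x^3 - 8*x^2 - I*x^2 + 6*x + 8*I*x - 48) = (x - 2*I)/(x - 8)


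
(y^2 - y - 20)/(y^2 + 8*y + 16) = (y - 5)/(y + 4)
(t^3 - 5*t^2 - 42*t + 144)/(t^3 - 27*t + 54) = (t - 8)/(t - 3)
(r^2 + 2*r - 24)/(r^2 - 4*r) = (r + 6)/r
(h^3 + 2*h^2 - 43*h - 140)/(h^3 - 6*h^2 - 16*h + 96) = (h^2 - 2*h - 35)/(h^2 - 10*h + 24)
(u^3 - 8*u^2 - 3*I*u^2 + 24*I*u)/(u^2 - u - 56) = u*(u - 3*I)/(u + 7)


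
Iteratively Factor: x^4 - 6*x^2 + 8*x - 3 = (x - 1)*(x^3 + x^2 - 5*x + 3) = (x - 1)*(x + 3)*(x^2 - 2*x + 1) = (x - 1)^2*(x + 3)*(x - 1)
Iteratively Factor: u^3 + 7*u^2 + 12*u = (u)*(u^2 + 7*u + 12) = u*(u + 4)*(u + 3)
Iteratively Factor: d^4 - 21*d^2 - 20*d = (d)*(d^3 - 21*d - 20) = d*(d + 1)*(d^2 - d - 20) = d*(d + 1)*(d + 4)*(d - 5)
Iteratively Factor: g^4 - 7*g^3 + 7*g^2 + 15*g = (g - 5)*(g^3 - 2*g^2 - 3*g) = (g - 5)*(g + 1)*(g^2 - 3*g) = (g - 5)*(g - 3)*(g + 1)*(g)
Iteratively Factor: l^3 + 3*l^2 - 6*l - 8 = (l + 1)*(l^2 + 2*l - 8) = (l - 2)*(l + 1)*(l + 4)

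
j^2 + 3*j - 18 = (j - 3)*(j + 6)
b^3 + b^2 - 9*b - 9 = (b - 3)*(b + 1)*(b + 3)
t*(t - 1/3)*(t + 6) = t^3 + 17*t^2/3 - 2*t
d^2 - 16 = (d - 4)*(d + 4)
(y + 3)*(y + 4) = y^2 + 7*y + 12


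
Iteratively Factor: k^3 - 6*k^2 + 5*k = (k - 1)*(k^2 - 5*k) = (k - 5)*(k - 1)*(k)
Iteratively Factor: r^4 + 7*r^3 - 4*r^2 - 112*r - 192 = (r - 4)*(r^3 + 11*r^2 + 40*r + 48) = (r - 4)*(r + 4)*(r^2 + 7*r + 12) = (r - 4)*(r + 4)^2*(r + 3)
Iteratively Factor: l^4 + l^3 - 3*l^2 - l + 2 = (l + 2)*(l^3 - l^2 - l + 1) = (l - 1)*(l + 2)*(l^2 - 1) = (l - 1)*(l + 1)*(l + 2)*(l - 1)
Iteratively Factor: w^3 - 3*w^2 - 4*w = (w - 4)*(w^2 + w) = (w - 4)*(w + 1)*(w)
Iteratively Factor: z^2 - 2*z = (z)*(z - 2)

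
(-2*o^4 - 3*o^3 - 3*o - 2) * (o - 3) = -2*o^5 + 3*o^4 + 9*o^3 - 3*o^2 + 7*o + 6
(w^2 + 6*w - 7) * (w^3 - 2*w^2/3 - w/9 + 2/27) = w^5 + 16*w^4/3 - 100*w^3/9 + 110*w^2/27 + 11*w/9 - 14/27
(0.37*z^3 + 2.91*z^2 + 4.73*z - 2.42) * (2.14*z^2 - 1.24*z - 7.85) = 0.7918*z^5 + 5.7686*z^4 + 3.6093*z^3 - 33.8875*z^2 - 34.1297*z + 18.997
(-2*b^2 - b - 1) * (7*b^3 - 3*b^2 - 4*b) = -14*b^5 - b^4 + 4*b^3 + 7*b^2 + 4*b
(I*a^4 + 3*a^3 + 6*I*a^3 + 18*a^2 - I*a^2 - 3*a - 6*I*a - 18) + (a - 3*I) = I*a^4 + 3*a^3 + 6*I*a^3 + 18*a^2 - I*a^2 - 2*a - 6*I*a - 18 - 3*I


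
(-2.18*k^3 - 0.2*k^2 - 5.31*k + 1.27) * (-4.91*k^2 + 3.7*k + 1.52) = 10.7038*k^5 - 7.084*k^4 + 22.0185*k^3 - 26.1867*k^2 - 3.3722*k + 1.9304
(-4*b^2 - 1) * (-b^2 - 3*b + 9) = 4*b^4 + 12*b^3 - 35*b^2 + 3*b - 9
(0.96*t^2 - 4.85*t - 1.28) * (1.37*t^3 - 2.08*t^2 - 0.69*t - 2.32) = 1.3152*t^5 - 8.6413*t^4 + 7.672*t^3 + 3.7817*t^2 + 12.1352*t + 2.9696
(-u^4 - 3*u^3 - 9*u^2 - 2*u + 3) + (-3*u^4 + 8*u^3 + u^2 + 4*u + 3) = -4*u^4 + 5*u^3 - 8*u^2 + 2*u + 6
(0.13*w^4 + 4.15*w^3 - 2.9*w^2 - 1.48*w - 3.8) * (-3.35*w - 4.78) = -0.4355*w^5 - 14.5239*w^4 - 10.122*w^3 + 18.82*w^2 + 19.8044*w + 18.164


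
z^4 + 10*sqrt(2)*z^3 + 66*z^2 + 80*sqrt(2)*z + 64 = (z + sqrt(2))^2*(z + 4*sqrt(2))^2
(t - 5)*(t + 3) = t^2 - 2*t - 15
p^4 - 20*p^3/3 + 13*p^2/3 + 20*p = p*(p - 5)*(p - 3)*(p + 4/3)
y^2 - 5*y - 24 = (y - 8)*(y + 3)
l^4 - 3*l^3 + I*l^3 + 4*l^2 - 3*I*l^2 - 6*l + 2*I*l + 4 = (l - 2)*(l + 2*I)*(-I*l + I)*(I*l + 1)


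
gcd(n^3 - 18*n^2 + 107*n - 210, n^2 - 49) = n - 7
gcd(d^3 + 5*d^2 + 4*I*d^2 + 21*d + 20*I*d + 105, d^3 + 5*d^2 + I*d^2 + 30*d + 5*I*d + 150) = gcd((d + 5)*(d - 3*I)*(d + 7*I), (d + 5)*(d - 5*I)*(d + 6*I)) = d + 5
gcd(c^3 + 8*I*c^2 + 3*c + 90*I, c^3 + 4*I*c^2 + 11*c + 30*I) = c^2 + 2*I*c + 15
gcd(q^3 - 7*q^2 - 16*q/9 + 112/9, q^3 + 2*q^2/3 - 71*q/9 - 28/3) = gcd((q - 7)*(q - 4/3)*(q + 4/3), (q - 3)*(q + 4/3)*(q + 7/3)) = q + 4/3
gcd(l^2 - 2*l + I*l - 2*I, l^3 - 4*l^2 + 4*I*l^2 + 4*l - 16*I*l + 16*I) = l - 2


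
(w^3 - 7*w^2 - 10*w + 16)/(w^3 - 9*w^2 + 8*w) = (w + 2)/w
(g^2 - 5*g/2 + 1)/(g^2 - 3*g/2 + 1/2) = (g - 2)/(g - 1)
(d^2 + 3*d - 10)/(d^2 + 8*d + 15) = (d - 2)/(d + 3)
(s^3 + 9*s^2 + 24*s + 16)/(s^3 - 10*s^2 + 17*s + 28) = (s^2 + 8*s + 16)/(s^2 - 11*s + 28)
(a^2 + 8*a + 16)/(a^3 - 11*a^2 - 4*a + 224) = (a + 4)/(a^2 - 15*a + 56)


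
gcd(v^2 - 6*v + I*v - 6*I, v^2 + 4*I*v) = 1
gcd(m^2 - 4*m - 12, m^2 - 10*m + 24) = m - 6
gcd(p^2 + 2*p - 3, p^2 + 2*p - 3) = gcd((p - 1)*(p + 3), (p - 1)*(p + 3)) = p^2 + 2*p - 3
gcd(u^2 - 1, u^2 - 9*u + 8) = u - 1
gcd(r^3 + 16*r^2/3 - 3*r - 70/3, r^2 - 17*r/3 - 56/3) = r + 7/3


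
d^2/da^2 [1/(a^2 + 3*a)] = 2*(-a*(a + 3) + (2*a + 3)^2)/(a^3*(a + 3)^3)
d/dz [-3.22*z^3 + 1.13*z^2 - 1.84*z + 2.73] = -9.66*z^2 + 2.26*z - 1.84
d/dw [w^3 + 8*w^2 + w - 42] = 3*w^2 + 16*w + 1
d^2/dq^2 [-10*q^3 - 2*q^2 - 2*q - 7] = -60*q - 4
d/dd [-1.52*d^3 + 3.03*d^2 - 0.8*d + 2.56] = -4.56*d^2 + 6.06*d - 0.8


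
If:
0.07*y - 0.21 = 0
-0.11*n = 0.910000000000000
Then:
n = -8.27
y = 3.00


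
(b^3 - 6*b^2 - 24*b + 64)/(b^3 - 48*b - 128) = (b - 2)/(b + 4)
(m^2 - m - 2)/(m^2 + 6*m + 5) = (m - 2)/(m + 5)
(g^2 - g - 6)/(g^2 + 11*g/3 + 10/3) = 3*(g - 3)/(3*g + 5)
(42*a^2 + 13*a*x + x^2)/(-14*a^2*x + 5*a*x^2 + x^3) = (6*a + x)/(x*(-2*a + x))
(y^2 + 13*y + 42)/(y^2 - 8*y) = (y^2 + 13*y + 42)/(y*(y - 8))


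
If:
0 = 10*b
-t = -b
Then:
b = 0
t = 0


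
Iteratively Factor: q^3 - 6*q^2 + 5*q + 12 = (q + 1)*(q^2 - 7*q + 12) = (q - 4)*(q + 1)*(q - 3)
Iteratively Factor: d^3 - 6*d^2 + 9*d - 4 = (d - 1)*(d^2 - 5*d + 4) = (d - 1)^2*(d - 4)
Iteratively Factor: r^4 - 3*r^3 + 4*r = (r + 1)*(r^3 - 4*r^2 + 4*r) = r*(r + 1)*(r^2 - 4*r + 4) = r*(r - 2)*(r + 1)*(r - 2)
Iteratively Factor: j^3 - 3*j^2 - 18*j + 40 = (j - 5)*(j^2 + 2*j - 8) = (j - 5)*(j - 2)*(j + 4)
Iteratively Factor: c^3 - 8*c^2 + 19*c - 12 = (c - 3)*(c^2 - 5*c + 4) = (c - 4)*(c - 3)*(c - 1)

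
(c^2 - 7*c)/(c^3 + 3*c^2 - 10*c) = (c - 7)/(c^2 + 3*c - 10)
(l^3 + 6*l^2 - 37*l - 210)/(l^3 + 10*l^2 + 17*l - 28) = (l^2 - l - 30)/(l^2 + 3*l - 4)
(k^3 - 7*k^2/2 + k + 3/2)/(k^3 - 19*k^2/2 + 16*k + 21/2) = (k - 1)/(k - 7)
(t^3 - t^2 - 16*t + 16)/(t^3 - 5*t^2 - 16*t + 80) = (t - 1)/(t - 5)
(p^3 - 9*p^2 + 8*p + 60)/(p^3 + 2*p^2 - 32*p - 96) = (p^2 - 3*p - 10)/(p^2 + 8*p + 16)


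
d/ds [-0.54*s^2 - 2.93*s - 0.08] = -1.08*s - 2.93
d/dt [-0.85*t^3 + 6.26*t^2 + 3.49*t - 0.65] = -2.55*t^2 + 12.52*t + 3.49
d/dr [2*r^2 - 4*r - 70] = 4*r - 4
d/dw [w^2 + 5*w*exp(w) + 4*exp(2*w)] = 5*w*exp(w) + 2*w + 8*exp(2*w) + 5*exp(w)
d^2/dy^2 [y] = 0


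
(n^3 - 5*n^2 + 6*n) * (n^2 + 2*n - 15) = n^5 - 3*n^4 - 19*n^3 + 87*n^2 - 90*n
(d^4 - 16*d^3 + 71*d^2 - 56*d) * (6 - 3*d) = -3*d^5 + 54*d^4 - 309*d^3 + 594*d^2 - 336*d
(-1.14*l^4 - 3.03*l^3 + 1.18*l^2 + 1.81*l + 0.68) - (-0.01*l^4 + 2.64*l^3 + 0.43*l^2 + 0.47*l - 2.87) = -1.13*l^4 - 5.67*l^3 + 0.75*l^2 + 1.34*l + 3.55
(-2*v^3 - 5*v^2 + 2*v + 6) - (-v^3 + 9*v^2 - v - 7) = -v^3 - 14*v^2 + 3*v + 13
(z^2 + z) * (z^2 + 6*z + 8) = z^4 + 7*z^3 + 14*z^2 + 8*z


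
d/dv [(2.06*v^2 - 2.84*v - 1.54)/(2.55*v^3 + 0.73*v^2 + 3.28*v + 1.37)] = (-5.253*v^4 + 14.484*v^3 + 20.611*v^2 + 7.8928*v + 1.1604)/(6.5025*v^6 + 3.723*v^5 + 17.2609*v^4 + 11.7758*v^3 + 12.7586*v^2 + 8.9872*v + 1.8769)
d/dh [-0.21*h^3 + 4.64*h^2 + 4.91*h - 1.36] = -0.63*h^2 + 9.28*h + 4.91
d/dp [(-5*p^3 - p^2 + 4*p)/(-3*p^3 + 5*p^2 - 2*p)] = 2*(-14*p^2 + 22*p - 9)/(9*p^4 - 30*p^3 + 37*p^2 - 20*p + 4)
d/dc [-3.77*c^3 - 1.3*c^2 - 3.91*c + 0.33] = -11.31*c^2 - 2.6*c - 3.91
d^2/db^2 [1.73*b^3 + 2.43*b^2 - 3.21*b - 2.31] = 10.38*b + 4.86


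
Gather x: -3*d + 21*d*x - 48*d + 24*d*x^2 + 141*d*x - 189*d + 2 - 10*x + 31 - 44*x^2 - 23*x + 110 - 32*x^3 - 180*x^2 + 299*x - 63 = -240*d - 32*x^3 + x^2*(24*d - 224) + x*(162*d + 266) + 80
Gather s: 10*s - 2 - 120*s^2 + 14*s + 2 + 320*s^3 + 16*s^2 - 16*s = 320*s^3 - 104*s^2 + 8*s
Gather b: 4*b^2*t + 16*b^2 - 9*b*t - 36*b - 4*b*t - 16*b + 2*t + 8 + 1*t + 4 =b^2*(4*t + 16) + b*(-13*t - 52) + 3*t + 12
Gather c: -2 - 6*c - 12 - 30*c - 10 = -36*c - 24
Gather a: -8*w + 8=8 - 8*w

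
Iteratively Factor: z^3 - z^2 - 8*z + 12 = (z + 3)*(z^2 - 4*z + 4) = (z - 2)*(z + 3)*(z - 2)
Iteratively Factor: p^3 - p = (p - 1)*(p^2 + p) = p*(p - 1)*(p + 1)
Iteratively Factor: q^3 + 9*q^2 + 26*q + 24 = (q + 4)*(q^2 + 5*q + 6) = (q + 3)*(q + 4)*(q + 2)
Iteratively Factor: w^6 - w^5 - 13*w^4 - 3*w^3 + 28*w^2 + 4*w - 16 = (w - 1)*(w^5 - 13*w^3 - 16*w^2 + 12*w + 16) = (w - 1)*(w + 1)*(w^4 - w^3 - 12*w^2 - 4*w + 16) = (w - 4)*(w - 1)*(w + 1)*(w^3 + 3*w^2 - 4) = (w - 4)*(w - 1)^2*(w + 1)*(w^2 + 4*w + 4) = (w - 4)*(w - 1)^2*(w + 1)*(w + 2)*(w + 2)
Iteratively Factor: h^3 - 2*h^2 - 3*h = (h + 1)*(h^2 - 3*h) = (h - 3)*(h + 1)*(h)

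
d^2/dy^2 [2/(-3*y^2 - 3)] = 4*(1 - 3*y^2)/(3*(y^2 + 1)^3)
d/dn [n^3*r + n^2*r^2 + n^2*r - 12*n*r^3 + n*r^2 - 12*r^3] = r*(3*n^2 + 2*n*r + 2*n - 12*r^2 + r)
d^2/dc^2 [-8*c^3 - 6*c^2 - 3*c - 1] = -48*c - 12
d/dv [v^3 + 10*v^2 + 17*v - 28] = 3*v^2 + 20*v + 17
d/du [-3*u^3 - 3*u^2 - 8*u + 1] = -9*u^2 - 6*u - 8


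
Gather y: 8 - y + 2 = 10 - y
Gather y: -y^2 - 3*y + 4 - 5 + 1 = -y^2 - 3*y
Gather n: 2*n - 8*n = -6*n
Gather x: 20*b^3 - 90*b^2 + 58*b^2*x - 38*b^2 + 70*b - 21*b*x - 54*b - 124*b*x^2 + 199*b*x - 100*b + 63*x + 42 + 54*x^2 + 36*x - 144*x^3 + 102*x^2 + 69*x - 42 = 20*b^3 - 128*b^2 - 84*b - 144*x^3 + x^2*(156 - 124*b) + x*(58*b^2 + 178*b + 168)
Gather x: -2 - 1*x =-x - 2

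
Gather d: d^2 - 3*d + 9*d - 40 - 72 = d^2 + 6*d - 112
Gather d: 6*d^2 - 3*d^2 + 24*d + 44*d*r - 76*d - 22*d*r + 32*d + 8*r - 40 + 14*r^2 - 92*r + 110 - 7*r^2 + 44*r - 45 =3*d^2 + d*(22*r - 20) + 7*r^2 - 40*r + 25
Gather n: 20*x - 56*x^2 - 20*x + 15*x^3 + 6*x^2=15*x^3 - 50*x^2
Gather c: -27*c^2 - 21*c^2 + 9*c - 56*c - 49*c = -48*c^2 - 96*c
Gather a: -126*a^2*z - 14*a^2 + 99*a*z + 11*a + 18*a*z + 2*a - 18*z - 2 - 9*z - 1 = a^2*(-126*z - 14) + a*(117*z + 13) - 27*z - 3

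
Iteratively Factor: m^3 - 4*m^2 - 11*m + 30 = (m - 5)*(m^2 + m - 6) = (m - 5)*(m - 2)*(m + 3)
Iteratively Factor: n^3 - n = (n + 1)*(n^2 - n) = n*(n + 1)*(n - 1)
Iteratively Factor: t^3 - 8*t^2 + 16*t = (t - 4)*(t^2 - 4*t) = t*(t - 4)*(t - 4)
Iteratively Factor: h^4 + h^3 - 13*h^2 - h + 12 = (h - 3)*(h^3 + 4*h^2 - h - 4) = (h - 3)*(h + 4)*(h^2 - 1) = (h - 3)*(h - 1)*(h + 4)*(h + 1)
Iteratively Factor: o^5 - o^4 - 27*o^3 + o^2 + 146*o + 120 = (o - 3)*(o^4 + 2*o^3 - 21*o^2 - 62*o - 40) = (o - 3)*(o + 4)*(o^3 - 2*o^2 - 13*o - 10) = (o - 5)*(o - 3)*(o + 4)*(o^2 + 3*o + 2) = (o - 5)*(o - 3)*(o + 2)*(o + 4)*(o + 1)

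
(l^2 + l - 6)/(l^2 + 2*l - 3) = (l - 2)/(l - 1)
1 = 1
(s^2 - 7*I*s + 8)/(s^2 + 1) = (s - 8*I)/(s - I)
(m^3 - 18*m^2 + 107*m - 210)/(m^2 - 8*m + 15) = (m^2 - 13*m + 42)/(m - 3)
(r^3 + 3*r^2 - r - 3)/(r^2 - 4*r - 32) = (-r^3 - 3*r^2 + r + 3)/(-r^2 + 4*r + 32)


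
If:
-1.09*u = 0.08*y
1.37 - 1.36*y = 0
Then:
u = -0.07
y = 1.01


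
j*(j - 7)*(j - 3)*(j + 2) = j^4 - 8*j^3 + j^2 + 42*j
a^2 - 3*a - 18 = (a - 6)*(a + 3)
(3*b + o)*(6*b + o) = 18*b^2 + 9*b*o + o^2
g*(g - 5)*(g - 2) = g^3 - 7*g^2 + 10*g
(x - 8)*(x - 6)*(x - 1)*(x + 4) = x^4 - 11*x^3 + 2*x^2 + 200*x - 192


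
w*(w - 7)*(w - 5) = w^3 - 12*w^2 + 35*w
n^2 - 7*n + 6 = (n - 6)*(n - 1)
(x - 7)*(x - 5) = x^2 - 12*x + 35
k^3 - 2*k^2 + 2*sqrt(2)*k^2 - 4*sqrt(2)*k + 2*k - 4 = (k - 2)*(k + sqrt(2))^2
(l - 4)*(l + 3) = l^2 - l - 12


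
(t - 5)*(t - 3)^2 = t^3 - 11*t^2 + 39*t - 45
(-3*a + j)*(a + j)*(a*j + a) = -3*a^3*j - 3*a^3 - 2*a^2*j^2 - 2*a^2*j + a*j^3 + a*j^2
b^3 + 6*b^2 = b^2*(b + 6)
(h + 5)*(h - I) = h^2 + 5*h - I*h - 5*I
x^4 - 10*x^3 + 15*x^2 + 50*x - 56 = (x - 7)*(x - 4)*(x - 1)*(x + 2)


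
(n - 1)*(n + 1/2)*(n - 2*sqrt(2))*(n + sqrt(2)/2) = n^4 - 3*sqrt(2)*n^3/2 - n^3/2 - 5*n^2/2 + 3*sqrt(2)*n^2/4 + n + 3*sqrt(2)*n/4 + 1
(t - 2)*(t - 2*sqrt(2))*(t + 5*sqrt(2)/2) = t^3 - 2*t^2 + sqrt(2)*t^2/2 - 10*t - sqrt(2)*t + 20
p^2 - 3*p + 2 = (p - 2)*(p - 1)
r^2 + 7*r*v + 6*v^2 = (r + v)*(r + 6*v)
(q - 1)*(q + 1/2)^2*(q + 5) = q^4 + 5*q^3 - 3*q^2/4 - 4*q - 5/4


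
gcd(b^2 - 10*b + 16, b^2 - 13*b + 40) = b - 8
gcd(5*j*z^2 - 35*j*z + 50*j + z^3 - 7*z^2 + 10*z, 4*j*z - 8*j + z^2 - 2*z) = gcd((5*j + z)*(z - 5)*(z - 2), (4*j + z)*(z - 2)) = z - 2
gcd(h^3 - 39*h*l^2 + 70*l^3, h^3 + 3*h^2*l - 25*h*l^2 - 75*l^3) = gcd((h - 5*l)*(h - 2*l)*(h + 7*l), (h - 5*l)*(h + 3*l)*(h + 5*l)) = h - 5*l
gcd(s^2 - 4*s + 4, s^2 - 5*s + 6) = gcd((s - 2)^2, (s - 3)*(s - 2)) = s - 2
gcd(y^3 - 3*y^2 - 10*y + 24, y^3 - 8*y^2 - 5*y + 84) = y^2 - y - 12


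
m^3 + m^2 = m^2*(m + 1)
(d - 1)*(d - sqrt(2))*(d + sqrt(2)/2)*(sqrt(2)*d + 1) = sqrt(2)*d^4 - sqrt(2)*d^3 - 3*sqrt(2)*d^2/2 - d + 3*sqrt(2)*d/2 + 1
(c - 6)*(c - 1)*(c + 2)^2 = c^4 - 3*c^3 - 18*c^2 - 4*c + 24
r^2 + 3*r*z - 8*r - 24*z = (r - 8)*(r + 3*z)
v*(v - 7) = v^2 - 7*v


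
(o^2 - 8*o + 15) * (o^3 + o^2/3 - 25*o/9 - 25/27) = o^5 - 23*o^4/3 + 86*o^3/9 + 710*o^2/27 - 925*o/27 - 125/9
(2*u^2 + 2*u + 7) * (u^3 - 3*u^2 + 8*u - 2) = 2*u^5 - 4*u^4 + 17*u^3 - 9*u^2 + 52*u - 14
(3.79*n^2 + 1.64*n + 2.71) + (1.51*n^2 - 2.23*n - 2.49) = 5.3*n^2 - 0.59*n + 0.22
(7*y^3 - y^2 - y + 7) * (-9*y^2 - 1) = -63*y^5 + 9*y^4 + 2*y^3 - 62*y^2 + y - 7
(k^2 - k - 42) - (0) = k^2 - k - 42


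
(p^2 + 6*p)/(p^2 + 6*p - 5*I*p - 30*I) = p/(p - 5*I)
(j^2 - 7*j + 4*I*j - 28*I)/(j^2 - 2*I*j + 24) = (j - 7)/(j - 6*I)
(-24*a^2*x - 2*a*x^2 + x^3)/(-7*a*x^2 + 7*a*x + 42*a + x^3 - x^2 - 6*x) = x*(24*a^2 + 2*a*x - x^2)/(7*a*x^2 - 7*a*x - 42*a - x^3 + x^2 + 6*x)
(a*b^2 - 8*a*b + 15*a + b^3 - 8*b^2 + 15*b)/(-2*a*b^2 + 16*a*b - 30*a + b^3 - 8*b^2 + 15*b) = (-a - b)/(2*a - b)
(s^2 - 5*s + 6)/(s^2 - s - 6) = (s - 2)/(s + 2)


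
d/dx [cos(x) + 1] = -sin(x)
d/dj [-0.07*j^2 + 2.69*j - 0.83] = 2.69 - 0.14*j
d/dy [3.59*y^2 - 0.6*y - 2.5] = 7.18*y - 0.6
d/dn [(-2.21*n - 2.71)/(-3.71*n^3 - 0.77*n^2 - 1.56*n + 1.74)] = (8.1991*n^3 + 1.7017*n^2 + 3.4476*n - (2.21*n + 2.71)*(11.13*n^2 + 1.54*n + 1.56) - 3.8454)/(3.71*n^3 + 0.77*n^2 + 1.56*n - 1.74)^2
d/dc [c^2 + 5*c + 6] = 2*c + 5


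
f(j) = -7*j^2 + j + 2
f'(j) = 1 - 14*j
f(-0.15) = 1.69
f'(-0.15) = 3.10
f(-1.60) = -17.52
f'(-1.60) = 23.40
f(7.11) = -344.75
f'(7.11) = -98.54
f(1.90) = -21.37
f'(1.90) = -25.60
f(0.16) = 1.98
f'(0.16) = -1.24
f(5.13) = -177.09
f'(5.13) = -70.82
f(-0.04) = 1.95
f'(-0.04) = 1.56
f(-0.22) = 1.44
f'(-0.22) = 4.08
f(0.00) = 2.00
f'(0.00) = 1.00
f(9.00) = -556.00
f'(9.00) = -125.00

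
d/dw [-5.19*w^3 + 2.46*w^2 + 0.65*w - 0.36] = -15.57*w^2 + 4.92*w + 0.65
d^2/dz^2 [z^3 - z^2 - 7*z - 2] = 6*z - 2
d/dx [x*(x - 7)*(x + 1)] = 3*x^2 - 12*x - 7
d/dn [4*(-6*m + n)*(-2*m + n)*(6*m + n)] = -144*m^2 - 16*m*n + 12*n^2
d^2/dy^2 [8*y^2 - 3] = 16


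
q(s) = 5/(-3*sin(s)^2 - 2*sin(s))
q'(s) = 5*(6*sin(s)*cos(s) + 2*cos(s))/(-3*sin(s)^2 - 2*sin(s))^2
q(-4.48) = -1.04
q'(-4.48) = -0.39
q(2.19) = -1.38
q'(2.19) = -1.53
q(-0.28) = 15.45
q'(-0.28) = 15.69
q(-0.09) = 32.15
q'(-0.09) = 300.74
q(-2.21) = -15.28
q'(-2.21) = 78.43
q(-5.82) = -3.35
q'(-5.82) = 9.40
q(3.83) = 83.66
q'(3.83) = 1958.53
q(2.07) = -1.23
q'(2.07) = -1.05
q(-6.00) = -6.30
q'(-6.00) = 28.06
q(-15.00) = 156.48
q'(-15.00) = 7075.12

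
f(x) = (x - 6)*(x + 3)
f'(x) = 2*x - 3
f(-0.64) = -15.67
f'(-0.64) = -4.28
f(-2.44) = -4.73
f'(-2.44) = -7.88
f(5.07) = -7.51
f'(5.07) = 7.14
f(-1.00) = -14.00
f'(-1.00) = -5.00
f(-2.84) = -1.41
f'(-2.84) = -8.68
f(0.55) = -19.35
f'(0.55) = -1.90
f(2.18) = -19.79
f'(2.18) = 1.36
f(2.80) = -18.56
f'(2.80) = 2.60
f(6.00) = 0.00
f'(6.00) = 9.00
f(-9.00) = 90.00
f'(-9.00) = -21.00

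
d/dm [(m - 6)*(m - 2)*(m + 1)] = 3*m^2 - 14*m + 4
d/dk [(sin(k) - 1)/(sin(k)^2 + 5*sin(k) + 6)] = (2*sin(k) + cos(k)^2 + 10)*cos(k)/(sin(k)^2 + 5*sin(k) + 6)^2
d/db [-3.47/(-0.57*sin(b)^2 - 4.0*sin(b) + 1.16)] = -(3.9558*sin(b) + 13.88)*cos(b)/(0.57*sin(b)^2 + 4.0*sin(b) - 1.16)^2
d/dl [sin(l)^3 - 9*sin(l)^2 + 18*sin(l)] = 3*(sin(l)^2 - 6*sin(l) + 6)*cos(l)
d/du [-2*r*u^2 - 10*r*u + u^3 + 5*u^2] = -4*r*u - 10*r + 3*u^2 + 10*u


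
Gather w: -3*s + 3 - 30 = -3*s - 27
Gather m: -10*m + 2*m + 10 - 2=8 - 8*m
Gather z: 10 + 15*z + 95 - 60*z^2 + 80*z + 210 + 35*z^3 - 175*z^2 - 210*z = 35*z^3 - 235*z^2 - 115*z + 315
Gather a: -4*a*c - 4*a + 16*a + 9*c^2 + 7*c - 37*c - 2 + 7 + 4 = a*(12 - 4*c) + 9*c^2 - 30*c + 9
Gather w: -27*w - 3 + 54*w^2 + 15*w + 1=54*w^2 - 12*w - 2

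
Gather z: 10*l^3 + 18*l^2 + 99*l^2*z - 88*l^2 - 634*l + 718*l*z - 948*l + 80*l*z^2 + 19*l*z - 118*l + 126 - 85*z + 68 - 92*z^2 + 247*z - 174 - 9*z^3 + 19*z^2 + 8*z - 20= 10*l^3 - 70*l^2 - 1700*l - 9*z^3 + z^2*(80*l - 73) + z*(99*l^2 + 737*l + 170)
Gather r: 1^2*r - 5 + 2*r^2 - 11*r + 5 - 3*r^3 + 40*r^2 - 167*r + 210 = -3*r^3 + 42*r^2 - 177*r + 210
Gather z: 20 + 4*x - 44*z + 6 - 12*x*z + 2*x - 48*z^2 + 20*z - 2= 6*x - 48*z^2 + z*(-12*x - 24) + 24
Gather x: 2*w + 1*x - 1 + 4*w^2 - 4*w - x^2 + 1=4*w^2 - 2*w - x^2 + x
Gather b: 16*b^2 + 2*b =16*b^2 + 2*b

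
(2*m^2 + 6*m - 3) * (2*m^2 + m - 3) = 4*m^4 + 14*m^3 - 6*m^2 - 21*m + 9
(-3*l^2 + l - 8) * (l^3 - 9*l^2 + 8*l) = -3*l^5 + 28*l^4 - 41*l^3 + 80*l^2 - 64*l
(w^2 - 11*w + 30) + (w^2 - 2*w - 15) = 2*w^2 - 13*w + 15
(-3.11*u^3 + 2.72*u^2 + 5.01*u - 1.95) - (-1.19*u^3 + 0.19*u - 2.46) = -1.92*u^3 + 2.72*u^2 + 4.82*u + 0.51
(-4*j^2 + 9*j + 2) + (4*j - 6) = -4*j^2 + 13*j - 4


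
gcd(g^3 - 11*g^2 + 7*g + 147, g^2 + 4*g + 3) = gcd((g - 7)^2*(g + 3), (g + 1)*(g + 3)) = g + 3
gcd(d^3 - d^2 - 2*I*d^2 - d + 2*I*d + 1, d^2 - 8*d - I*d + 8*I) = d - I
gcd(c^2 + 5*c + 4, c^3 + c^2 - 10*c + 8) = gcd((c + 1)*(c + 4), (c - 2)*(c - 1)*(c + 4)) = c + 4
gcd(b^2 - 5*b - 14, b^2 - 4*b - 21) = b - 7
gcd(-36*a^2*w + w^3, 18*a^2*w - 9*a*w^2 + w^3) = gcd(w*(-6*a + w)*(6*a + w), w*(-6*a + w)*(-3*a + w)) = -6*a*w + w^2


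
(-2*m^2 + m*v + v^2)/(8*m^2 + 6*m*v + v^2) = (-m + v)/(4*m + v)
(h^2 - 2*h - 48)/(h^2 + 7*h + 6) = (h - 8)/(h + 1)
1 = 1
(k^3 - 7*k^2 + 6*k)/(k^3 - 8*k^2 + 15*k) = (k^2 - 7*k + 6)/(k^2 - 8*k + 15)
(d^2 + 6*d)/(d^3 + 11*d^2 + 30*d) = 1/(d + 5)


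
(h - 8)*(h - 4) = h^2 - 12*h + 32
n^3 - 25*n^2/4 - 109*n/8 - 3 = (n - 8)*(n + 1/4)*(n + 3/2)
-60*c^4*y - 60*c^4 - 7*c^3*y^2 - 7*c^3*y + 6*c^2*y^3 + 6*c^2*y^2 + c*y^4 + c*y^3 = (-3*c + y)*(4*c + y)*(5*c + y)*(c*y + c)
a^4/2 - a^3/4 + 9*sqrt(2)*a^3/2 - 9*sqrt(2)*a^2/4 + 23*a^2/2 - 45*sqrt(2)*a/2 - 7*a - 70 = (a/2 + 1)*(a - 5/2)*(a + 2*sqrt(2))*(a + 7*sqrt(2))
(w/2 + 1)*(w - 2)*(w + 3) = w^3/2 + 3*w^2/2 - 2*w - 6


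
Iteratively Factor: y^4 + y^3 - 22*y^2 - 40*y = (y + 2)*(y^3 - y^2 - 20*y) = (y - 5)*(y + 2)*(y^2 + 4*y) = (y - 5)*(y + 2)*(y + 4)*(y)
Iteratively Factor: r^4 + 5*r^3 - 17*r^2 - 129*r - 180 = (r + 4)*(r^3 + r^2 - 21*r - 45) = (r + 3)*(r + 4)*(r^2 - 2*r - 15) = (r + 3)^2*(r + 4)*(r - 5)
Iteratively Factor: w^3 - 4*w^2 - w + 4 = (w - 1)*(w^2 - 3*w - 4) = (w - 4)*(w - 1)*(w + 1)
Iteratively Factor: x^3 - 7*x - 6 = (x + 1)*(x^2 - x - 6) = (x + 1)*(x + 2)*(x - 3)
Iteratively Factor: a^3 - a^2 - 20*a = (a)*(a^2 - a - 20) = a*(a - 5)*(a + 4)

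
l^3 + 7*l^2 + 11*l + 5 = (l + 1)^2*(l + 5)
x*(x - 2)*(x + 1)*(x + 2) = x^4 + x^3 - 4*x^2 - 4*x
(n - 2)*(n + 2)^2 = n^3 + 2*n^2 - 4*n - 8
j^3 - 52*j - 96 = (j - 8)*(j + 2)*(j + 6)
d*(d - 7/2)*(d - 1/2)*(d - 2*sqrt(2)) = d^4 - 4*d^3 - 2*sqrt(2)*d^3 + 7*d^2/4 + 8*sqrt(2)*d^2 - 7*sqrt(2)*d/2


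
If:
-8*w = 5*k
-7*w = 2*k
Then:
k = 0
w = 0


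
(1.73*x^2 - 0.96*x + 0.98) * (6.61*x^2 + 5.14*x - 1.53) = 11.4353*x^4 + 2.5466*x^3 - 1.1035*x^2 + 6.506*x - 1.4994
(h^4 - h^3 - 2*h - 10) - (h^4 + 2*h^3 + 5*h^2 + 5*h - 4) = -3*h^3 - 5*h^2 - 7*h - 6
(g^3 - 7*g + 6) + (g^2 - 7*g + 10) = g^3 + g^2 - 14*g + 16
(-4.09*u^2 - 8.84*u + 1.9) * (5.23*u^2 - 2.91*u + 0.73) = -21.3907*u^4 - 34.3313*u^3 + 32.6757*u^2 - 11.9822*u + 1.387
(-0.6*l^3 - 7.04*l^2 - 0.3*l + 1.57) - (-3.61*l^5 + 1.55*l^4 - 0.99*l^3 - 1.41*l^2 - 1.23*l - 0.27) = 3.61*l^5 - 1.55*l^4 + 0.39*l^3 - 5.63*l^2 + 0.93*l + 1.84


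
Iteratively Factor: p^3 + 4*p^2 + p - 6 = (p + 2)*(p^2 + 2*p - 3) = (p + 2)*(p + 3)*(p - 1)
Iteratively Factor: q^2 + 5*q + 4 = (q + 4)*(q + 1)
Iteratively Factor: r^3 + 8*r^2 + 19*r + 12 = (r + 4)*(r^2 + 4*r + 3) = (r + 3)*(r + 4)*(r + 1)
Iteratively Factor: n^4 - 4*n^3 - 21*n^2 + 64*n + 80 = (n - 4)*(n^3 - 21*n - 20) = (n - 4)*(n + 1)*(n^2 - n - 20) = (n - 5)*(n - 4)*(n + 1)*(n + 4)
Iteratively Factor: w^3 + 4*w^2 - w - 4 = (w - 1)*(w^2 + 5*w + 4) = (w - 1)*(w + 1)*(w + 4)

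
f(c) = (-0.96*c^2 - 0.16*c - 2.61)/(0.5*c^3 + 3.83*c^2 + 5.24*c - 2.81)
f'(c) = (-1.92*c - 0.16)/(0.5*c^3 + 3.83*c^2 + 5.24*c - 2.81) + (-1.5*c^2 - 7.66*c - 5.24)*(-0.96*c^2 - 0.16*c - 2.61)/(0.5*c^3 + 3.83*c^2 + 5.24*c - 2.81)^2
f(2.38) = -0.22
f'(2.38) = 0.06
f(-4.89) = -5.29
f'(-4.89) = 6.09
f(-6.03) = 7.66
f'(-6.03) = 19.41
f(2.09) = -0.24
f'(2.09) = 0.09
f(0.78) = -0.86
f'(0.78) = 2.29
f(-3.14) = -3.83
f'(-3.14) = -3.16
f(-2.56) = -17.43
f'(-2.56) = -152.58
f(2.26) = -0.23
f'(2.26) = 0.07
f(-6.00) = 8.29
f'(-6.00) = 22.58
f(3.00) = -0.19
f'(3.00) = 0.03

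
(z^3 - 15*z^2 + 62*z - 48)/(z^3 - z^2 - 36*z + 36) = (z - 8)/(z + 6)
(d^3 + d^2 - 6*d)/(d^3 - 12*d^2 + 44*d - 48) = d*(d + 3)/(d^2 - 10*d + 24)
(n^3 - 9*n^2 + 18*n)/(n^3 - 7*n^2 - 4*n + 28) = n*(n^2 - 9*n + 18)/(n^3 - 7*n^2 - 4*n + 28)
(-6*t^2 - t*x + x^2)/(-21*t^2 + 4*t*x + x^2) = (2*t + x)/(7*t + x)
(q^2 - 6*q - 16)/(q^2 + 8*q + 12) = (q - 8)/(q + 6)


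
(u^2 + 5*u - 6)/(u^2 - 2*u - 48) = (u - 1)/(u - 8)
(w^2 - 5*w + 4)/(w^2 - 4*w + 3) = (w - 4)/(w - 3)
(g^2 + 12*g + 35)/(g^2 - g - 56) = (g + 5)/(g - 8)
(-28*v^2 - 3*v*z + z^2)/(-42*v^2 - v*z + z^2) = (4*v + z)/(6*v + z)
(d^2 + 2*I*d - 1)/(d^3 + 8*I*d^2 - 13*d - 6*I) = 1/(d + 6*I)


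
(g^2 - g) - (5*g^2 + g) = -4*g^2 - 2*g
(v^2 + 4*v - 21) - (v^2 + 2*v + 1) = 2*v - 22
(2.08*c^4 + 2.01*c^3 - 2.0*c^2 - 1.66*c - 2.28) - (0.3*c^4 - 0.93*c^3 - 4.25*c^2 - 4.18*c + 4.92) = 1.78*c^4 + 2.94*c^3 + 2.25*c^2 + 2.52*c - 7.2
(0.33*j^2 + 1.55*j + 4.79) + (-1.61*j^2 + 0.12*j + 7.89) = -1.28*j^2 + 1.67*j + 12.68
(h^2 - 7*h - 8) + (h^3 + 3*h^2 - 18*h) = h^3 + 4*h^2 - 25*h - 8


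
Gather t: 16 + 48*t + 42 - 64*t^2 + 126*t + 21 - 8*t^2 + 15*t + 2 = -72*t^2 + 189*t + 81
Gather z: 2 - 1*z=2 - z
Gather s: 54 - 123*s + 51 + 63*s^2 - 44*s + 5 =63*s^2 - 167*s + 110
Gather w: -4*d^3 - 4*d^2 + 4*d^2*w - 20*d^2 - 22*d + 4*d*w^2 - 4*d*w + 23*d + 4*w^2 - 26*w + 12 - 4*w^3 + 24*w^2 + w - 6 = -4*d^3 - 24*d^2 + d - 4*w^3 + w^2*(4*d + 28) + w*(4*d^2 - 4*d - 25) + 6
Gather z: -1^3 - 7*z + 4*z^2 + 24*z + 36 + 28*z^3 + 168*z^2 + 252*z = 28*z^3 + 172*z^2 + 269*z + 35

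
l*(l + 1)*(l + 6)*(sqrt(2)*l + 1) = sqrt(2)*l^4 + l^3 + 7*sqrt(2)*l^3 + 7*l^2 + 6*sqrt(2)*l^2 + 6*l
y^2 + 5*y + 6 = (y + 2)*(y + 3)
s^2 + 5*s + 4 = (s + 1)*(s + 4)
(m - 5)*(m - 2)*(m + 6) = m^3 - m^2 - 32*m + 60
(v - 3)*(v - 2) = v^2 - 5*v + 6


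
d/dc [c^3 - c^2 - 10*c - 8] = 3*c^2 - 2*c - 10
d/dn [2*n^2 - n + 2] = 4*n - 1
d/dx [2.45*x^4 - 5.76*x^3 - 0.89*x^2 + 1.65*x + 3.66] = 9.8*x^3 - 17.28*x^2 - 1.78*x + 1.65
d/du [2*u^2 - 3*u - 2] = 4*u - 3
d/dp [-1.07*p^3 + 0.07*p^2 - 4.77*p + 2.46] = -3.21*p^2 + 0.14*p - 4.77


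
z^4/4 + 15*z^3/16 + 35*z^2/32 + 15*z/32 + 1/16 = (z/4 + 1/4)*(z + 1/4)*(z + 1/2)*(z + 2)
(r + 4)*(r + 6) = r^2 + 10*r + 24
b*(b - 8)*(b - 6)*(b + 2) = b^4 - 12*b^3 + 20*b^2 + 96*b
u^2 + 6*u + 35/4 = (u + 5/2)*(u + 7/2)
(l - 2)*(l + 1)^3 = l^4 + l^3 - 3*l^2 - 5*l - 2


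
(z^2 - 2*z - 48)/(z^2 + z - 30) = (z - 8)/(z - 5)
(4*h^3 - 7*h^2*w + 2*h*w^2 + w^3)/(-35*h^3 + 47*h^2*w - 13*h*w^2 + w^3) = (-4*h^2 + 3*h*w + w^2)/(35*h^2 - 12*h*w + w^2)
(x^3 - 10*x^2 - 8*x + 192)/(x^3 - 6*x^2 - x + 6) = (x^2 - 4*x - 32)/(x^2 - 1)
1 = 1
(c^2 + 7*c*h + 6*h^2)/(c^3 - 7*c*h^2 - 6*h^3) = (c + 6*h)/(c^2 - c*h - 6*h^2)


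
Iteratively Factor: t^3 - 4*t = (t)*(t^2 - 4) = t*(t - 2)*(t + 2)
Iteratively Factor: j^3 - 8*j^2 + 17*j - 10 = (j - 5)*(j^2 - 3*j + 2) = (j - 5)*(j - 1)*(j - 2)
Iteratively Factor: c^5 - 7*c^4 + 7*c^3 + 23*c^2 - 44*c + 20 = (c - 5)*(c^4 - 2*c^3 - 3*c^2 + 8*c - 4) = (c - 5)*(c + 2)*(c^3 - 4*c^2 + 5*c - 2) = (c - 5)*(c - 2)*(c + 2)*(c^2 - 2*c + 1) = (c - 5)*(c - 2)*(c - 1)*(c + 2)*(c - 1)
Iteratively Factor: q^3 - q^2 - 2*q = (q)*(q^2 - q - 2) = q*(q + 1)*(q - 2)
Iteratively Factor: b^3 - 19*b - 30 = (b - 5)*(b^2 + 5*b + 6) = (b - 5)*(b + 2)*(b + 3)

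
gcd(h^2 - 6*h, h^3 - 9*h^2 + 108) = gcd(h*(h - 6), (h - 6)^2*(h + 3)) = h - 6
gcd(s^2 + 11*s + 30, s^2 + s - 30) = s + 6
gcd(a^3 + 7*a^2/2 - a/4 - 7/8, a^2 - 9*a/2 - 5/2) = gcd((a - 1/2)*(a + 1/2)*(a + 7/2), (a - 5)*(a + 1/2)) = a + 1/2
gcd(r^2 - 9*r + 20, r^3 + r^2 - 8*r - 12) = 1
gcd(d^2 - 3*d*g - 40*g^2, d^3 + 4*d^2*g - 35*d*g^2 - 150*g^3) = d + 5*g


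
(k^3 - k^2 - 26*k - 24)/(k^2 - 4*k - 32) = (k^2 - 5*k - 6)/(k - 8)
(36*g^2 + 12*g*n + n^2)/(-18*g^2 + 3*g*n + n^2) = (-6*g - n)/(3*g - n)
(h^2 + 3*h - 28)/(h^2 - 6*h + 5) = (h^2 + 3*h - 28)/(h^2 - 6*h + 5)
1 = 1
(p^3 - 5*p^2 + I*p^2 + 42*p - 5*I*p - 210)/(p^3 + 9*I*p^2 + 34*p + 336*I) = (p - 5)/(p + 8*I)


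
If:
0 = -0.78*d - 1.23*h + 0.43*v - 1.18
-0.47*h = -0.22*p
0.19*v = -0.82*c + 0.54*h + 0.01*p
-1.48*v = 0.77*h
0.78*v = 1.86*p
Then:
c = 0.00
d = -1.51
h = 0.00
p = 0.00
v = 0.00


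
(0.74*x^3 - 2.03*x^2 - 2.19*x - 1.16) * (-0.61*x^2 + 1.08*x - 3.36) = -0.4514*x^5 + 2.0375*x^4 - 3.3429*x^3 + 5.1632*x^2 + 6.1056*x + 3.8976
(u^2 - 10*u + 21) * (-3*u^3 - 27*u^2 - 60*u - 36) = -3*u^5 + 3*u^4 + 147*u^3 - 3*u^2 - 900*u - 756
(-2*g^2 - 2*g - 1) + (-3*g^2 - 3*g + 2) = -5*g^2 - 5*g + 1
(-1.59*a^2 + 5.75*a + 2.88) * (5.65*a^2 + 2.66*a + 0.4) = -8.9835*a^4 + 28.2581*a^3 + 30.931*a^2 + 9.9608*a + 1.152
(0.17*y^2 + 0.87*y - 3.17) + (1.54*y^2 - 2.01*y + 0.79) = 1.71*y^2 - 1.14*y - 2.38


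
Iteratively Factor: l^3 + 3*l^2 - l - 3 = (l - 1)*(l^2 + 4*l + 3) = (l - 1)*(l + 3)*(l + 1)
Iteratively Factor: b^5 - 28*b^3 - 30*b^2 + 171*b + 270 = (b - 5)*(b^4 + 5*b^3 - 3*b^2 - 45*b - 54) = (b - 5)*(b + 3)*(b^3 + 2*b^2 - 9*b - 18) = (b - 5)*(b - 3)*(b + 3)*(b^2 + 5*b + 6) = (b - 5)*(b - 3)*(b + 3)^2*(b + 2)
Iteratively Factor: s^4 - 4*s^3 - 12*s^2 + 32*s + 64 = (s + 2)*(s^3 - 6*s^2 + 32) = (s + 2)^2*(s^2 - 8*s + 16) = (s - 4)*(s + 2)^2*(s - 4)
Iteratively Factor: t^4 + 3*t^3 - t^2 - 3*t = (t + 3)*(t^3 - t) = (t - 1)*(t + 3)*(t^2 + t) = t*(t - 1)*(t + 3)*(t + 1)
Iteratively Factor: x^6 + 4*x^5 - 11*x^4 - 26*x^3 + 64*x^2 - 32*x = (x - 1)*(x^5 + 5*x^4 - 6*x^3 - 32*x^2 + 32*x) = (x - 1)*(x + 4)*(x^4 + x^3 - 10*x^2 + 8*x) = x*(x - 1)*(x + 4)*(x^3 + x^2 - 10*x + 8) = x*(x - 2)*(x - 1)*(x + 4)*(x^2 + 3*x - 4) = x*(x - 2)*(x - 1)*(x + 4)^2*(x - 1)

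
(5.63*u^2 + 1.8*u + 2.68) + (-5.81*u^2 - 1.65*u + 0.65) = -0.18*u^2 + 0.15*u + 3.33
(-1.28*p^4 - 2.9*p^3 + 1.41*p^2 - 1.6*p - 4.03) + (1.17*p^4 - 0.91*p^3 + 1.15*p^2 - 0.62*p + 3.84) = -0.11*p^4 - 3.81*p^3 + 2.56*p^2 - 2.22*p - 0.19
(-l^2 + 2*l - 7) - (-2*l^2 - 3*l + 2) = l^2 + 5*l - 9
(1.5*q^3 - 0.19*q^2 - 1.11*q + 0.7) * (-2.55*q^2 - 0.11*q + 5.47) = -3.825*q^5 + 0.3195*q^4 + 11.0564*q^3 - 2.7022*q^2 - 6.1487*q + 3.829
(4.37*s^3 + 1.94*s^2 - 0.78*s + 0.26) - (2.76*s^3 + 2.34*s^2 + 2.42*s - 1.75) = 1.61*s^3 - 0.4*s^2 - 3.2*s + 2.01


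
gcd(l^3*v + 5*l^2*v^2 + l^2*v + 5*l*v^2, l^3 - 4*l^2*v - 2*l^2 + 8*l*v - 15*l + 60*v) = 1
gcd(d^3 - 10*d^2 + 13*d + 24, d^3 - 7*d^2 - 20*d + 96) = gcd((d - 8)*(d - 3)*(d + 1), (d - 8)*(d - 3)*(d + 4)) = d^2 - 11*d + 24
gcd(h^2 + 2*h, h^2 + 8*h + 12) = h + 2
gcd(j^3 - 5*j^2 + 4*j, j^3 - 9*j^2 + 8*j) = j^2 - j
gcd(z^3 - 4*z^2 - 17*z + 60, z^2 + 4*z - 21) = z - 3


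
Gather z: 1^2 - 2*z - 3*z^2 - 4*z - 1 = -3*z^2 - 6*z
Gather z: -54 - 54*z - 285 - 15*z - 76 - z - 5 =-70*z - 420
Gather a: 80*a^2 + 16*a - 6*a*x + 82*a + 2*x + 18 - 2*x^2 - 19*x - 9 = 80*a^2 + a*(98 - 6*x) - 2*x^2 - 17*x + 9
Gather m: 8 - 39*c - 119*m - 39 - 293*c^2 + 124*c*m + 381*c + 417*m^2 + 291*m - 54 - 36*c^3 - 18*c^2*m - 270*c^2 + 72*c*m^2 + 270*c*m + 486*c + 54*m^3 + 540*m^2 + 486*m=-36*c^3 - 563*c^2 + 828*c + 54*m^3 + m^2*(72*c + 957) + m*(-18*c^2 + 394*c + 658) - 85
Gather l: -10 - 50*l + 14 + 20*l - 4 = -30*l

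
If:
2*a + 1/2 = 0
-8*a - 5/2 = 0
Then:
No Solution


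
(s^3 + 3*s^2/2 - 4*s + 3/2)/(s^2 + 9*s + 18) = (2*s^2 - 3*s + 1)/(2*(s + 6))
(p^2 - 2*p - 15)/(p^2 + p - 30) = (p + 3)/(p + 6)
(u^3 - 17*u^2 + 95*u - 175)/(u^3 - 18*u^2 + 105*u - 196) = (u^2 - 10*u + 25)/(u^2 - 11*u + 28)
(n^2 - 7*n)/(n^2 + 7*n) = (n - 7)/(n + 7)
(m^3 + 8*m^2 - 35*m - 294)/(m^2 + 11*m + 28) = (m^2 + m - 42)/(m + 4)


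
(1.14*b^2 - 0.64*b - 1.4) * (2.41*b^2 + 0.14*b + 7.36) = 2.7474*b^4 - 1.3828*b^3 + 4.9268*b^2 - 4.9064*b - 10.304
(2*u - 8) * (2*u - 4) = 4*u^2 - 24*u + 32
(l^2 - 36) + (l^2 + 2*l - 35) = 2*l^2 + 2*l - 71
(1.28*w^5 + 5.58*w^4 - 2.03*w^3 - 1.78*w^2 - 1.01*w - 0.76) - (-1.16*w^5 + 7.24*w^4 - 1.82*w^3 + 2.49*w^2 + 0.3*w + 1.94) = 2.44*w^5 - 1.66*w^4 - 0.21*w^3 - 4.27*w^2 - 1.31*w - 2.7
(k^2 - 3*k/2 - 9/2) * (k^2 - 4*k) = k^4 - 11*k^3/2 + 3*k^2/2 + 18*k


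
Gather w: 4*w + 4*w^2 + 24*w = 4*w^2 + 28*w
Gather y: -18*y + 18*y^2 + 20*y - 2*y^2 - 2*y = 16*y^2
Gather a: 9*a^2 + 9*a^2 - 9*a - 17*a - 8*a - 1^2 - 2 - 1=18*a^2 - 34*a - 4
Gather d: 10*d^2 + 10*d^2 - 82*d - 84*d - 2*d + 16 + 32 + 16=20*d^2 - 168*d + 64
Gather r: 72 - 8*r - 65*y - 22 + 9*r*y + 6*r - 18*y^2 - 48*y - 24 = r*(9*y - 2) - 18*y^2 - 113*y + 26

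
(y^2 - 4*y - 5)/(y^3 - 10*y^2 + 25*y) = (y + 1)/(y*(y - 5))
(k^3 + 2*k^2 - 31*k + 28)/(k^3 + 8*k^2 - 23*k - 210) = (k^2 - 5*k + 4)/(k^2 + k - 30)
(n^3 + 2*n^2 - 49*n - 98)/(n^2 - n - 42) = (n^2 + 9*n + 14)/(n + 6)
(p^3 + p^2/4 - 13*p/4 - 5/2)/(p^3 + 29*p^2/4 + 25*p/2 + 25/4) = (p - 2)/(p + 5)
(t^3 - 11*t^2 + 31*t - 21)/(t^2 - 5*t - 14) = (t^2 - 4*t + 3)/(t + 2)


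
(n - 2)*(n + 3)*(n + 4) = n^3 + 5*n^2 - 2*n - 24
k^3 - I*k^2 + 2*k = k*(k - 2*I)*(k + I)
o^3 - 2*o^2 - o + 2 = (o - 2)*(o - 1)*(o + 1)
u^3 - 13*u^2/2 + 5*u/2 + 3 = (u - 6)*(u - 1)*(u + 1/2)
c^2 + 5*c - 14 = (c - 2)*(c + 7)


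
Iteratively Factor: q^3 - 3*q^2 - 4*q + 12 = (q - 3)*(q^2 - 4) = (q - 3)*(q + 2)*(q - 2)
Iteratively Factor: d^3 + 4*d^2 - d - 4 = (d - 1)*(d^2 + 5*d + 4) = (d - 1)*(d + 1)*(d + 4)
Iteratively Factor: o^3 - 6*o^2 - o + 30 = (o + 2)*(o^2 - 8*o + 15) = (o - 5)*(o + 2)*(o - 3)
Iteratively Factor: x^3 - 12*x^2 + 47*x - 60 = (x - 3)*(x^2 - 9*x + 20) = (x - 5)*(x - 3)*(x - 4)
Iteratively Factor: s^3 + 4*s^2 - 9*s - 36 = (s + 4)*(s^2 - 9) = (s + 3)*(s + 4)*(s - 3)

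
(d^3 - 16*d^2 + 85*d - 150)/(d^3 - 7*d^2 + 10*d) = (d^2 - 11*d + 30)/(d*(d - 2))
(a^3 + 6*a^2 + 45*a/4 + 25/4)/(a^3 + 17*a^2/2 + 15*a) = (2*a^2 + 7*a + 5)/(2*a*(a + 6))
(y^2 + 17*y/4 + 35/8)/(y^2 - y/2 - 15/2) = (y + 7/4)/(y - 3)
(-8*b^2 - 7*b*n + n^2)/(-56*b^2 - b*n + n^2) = (b + n)/(7*b + n)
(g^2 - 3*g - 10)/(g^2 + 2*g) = (g - 5)/g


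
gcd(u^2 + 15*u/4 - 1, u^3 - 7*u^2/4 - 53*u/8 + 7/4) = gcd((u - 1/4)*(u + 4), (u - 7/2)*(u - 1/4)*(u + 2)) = u - 1/4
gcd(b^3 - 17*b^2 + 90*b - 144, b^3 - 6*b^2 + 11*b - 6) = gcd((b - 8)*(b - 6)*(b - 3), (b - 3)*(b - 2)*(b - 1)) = b - 3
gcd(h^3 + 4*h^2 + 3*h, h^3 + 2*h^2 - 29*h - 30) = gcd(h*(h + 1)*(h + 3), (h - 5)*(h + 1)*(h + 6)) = h + 1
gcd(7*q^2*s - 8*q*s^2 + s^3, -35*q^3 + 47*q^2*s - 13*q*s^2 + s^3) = 7*q^2 - 8*q*s + s^2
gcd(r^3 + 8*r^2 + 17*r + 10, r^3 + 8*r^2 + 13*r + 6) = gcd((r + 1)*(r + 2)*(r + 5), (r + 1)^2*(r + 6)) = r + 1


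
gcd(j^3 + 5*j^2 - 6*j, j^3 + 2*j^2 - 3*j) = j^2 - j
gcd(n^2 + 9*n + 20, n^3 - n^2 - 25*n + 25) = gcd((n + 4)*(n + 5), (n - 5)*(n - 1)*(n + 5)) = n + 5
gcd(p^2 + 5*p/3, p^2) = p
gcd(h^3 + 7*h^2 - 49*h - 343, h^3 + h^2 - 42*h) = h + 7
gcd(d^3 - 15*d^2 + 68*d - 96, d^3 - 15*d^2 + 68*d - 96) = d^3 - 15*d^2 + 68*d - 96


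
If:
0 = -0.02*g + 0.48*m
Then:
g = 24.0*m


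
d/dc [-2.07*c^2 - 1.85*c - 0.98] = -4.14*c - 1.85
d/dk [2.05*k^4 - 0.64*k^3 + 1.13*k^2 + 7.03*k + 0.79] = 8.2*k^3 - 1.92*k^2 + 2.26*k + 7.03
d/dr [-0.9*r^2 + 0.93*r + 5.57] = 0.93 - 1.8*r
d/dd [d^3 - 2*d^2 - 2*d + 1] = 3*d^2 - 4*d - 2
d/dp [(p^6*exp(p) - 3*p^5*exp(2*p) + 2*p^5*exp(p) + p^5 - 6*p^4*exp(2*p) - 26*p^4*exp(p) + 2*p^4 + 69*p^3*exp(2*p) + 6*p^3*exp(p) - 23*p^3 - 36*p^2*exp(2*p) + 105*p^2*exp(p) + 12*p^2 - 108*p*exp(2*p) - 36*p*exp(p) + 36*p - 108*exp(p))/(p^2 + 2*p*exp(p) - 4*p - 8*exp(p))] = (p^8*exp(p) - 6*p^7*exp(2*p) + 2*p^7*exp(p) - 6*p^6*exp(3*p) + 13*p^6*exp(2*p) - 50*p^6*exp(p) + 3*p^6 - 12*p^5*exp(3*p) + 190*p^5*exp(2*p) + 38*p^5*exp(p) - 12*p^5 + 270*p^4*exp(3*p) - 719*p^4*exp(2*p) + 433*p^4*exp(p) - 47*p^4 - 156*p^3*exp(3*p) + 376*p^3*exp(2*p) - 868*p^3*exp(p) + 184*p^3 - 1656*p^2*exp(3*p) + 1182*p^2*exp(2*p) + 252*p^2*exp(p) - 84*p^2 + 1440*p*exp(3*p) - 1680*p*exp(2*p) + 744*p*exp(p) + 864*exp(3*p) + 504*exp(2*p) - 720*exp(p))/(p^4 + 4*p^3*exp(p) - 8*p^3 + 4*p^2*exp(2*p) - 32*p^2*exp(p) + 16*p^2 - 32*p*exp(2*p) + 64*p*exp(p) + 64*exp(2*p))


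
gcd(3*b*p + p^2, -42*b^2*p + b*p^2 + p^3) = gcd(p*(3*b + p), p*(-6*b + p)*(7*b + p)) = p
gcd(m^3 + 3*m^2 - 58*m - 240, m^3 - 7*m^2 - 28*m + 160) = m^2 - 3*m - 40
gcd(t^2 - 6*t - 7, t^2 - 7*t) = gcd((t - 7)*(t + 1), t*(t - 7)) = t - 7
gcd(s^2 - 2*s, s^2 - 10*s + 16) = s - 2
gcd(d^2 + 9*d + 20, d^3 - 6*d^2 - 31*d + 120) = d + 5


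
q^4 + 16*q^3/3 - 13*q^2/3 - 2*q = q*(q - 1)*(q + 1/3)*(q + 6)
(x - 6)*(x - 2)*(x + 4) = x^3 - 4*x^2 - 20*x + 48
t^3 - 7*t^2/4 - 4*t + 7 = (t - 2)*(t - 7/4)*(t + 2)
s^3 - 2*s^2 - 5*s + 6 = (s - 3)*(s - 1)*(s + 2)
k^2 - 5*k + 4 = (k - 4)*(k - 1)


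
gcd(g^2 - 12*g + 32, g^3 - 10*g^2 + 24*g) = g - 4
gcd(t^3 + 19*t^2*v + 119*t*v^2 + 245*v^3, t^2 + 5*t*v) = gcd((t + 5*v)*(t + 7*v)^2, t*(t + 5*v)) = t + 5*v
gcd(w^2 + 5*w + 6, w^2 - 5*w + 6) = 1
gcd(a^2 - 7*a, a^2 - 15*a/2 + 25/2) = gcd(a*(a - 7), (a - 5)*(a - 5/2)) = 1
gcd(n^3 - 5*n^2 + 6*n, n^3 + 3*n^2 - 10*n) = n^2 - 2*n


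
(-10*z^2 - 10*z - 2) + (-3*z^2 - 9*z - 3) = -13*z^2 - 19*z - 5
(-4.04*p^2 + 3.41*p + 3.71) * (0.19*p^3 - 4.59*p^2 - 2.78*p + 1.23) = -0.7676*p^5 + 19.1915*p^4 - 3.7158*p^3 - 31.4779*p^2 - 6.1195*p + 4.5633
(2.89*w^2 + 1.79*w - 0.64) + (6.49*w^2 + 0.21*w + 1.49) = 9.38*w^2 + 2.0*w + 0.85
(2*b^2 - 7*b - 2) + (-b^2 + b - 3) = b^2 - 6*b - 5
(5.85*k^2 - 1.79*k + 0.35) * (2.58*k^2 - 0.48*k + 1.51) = 15.093*k^4 - 7.4262*k^3 + 10.5957*k^2 - 2.8709*k + 0.5285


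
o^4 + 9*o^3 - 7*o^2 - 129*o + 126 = (o - 3)*(o - 1)*(o + 6)*(o + 7)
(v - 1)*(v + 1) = v^2 - 1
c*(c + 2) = c^2 + 2*c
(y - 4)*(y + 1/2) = y^2 - 7*y/2 - 2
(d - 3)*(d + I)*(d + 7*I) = d^3 - 3*d^2 + 8*I*d^2 - 7*d - 24*I*d + 21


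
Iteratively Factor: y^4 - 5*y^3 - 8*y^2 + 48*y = (y + 3)*(y^3 - 8*y^2 + 16*y) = (y - 4)*(y + 3)*(y^2 - 4*y) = (y - 4)^2*(y + 3)*(y)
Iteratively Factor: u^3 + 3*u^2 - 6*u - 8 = (u + 1)*(u^2 + 2*u - 8) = (u - 2)*(u + 1)*(u + 4)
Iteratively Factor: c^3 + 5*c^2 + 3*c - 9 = (c - 1)*(c^2 + 6*c + 9) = (c - 1)*(c + 3)*(c + 3)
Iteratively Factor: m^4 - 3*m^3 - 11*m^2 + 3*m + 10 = (m + 1)*(m^3 - 4*m^2 - 7*m + 10) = (m - 1)*(m + 1)*(m^2 - 3*m - 10) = (m - 1)*(m + 1)*(m + 2)*(m - 5)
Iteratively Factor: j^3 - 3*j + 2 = (j + 2)*(j^2 - 2*j + 1) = (j - 1)*(j + 2)*(j - 1)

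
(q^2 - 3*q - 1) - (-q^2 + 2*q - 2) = 2*q^2 - 5*q + 1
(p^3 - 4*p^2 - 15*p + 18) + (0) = p^3 - 4*p^2 - 15*p + 18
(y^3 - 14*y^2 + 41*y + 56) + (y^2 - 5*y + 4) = y^3 - 13*y^2 + 36*y + 60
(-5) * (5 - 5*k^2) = 25*k^2 - 25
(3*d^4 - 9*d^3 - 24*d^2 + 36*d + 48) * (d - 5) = 3*d^5 - 24*d^4 + 21*d^3 + 156*d^2 - 132*d - 240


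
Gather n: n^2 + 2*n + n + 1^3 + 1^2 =n^2 + 3*n + 2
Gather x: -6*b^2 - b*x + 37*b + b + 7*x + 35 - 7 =-6*b^2 + 38*b + x*(7 - b) + 28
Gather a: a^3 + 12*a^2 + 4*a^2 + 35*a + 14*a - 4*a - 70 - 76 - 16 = a^3 + 16*a^2 + 45*a - 162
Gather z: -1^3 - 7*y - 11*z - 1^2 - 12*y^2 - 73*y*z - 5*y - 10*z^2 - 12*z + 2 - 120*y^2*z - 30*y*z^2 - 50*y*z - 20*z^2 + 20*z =-12*y^2 - 12*y + z^2*(-30*y - 30) + z*(-120*y^2 - 123*y - 3)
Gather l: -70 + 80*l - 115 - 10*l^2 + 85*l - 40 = -10*l^2 + 165*l - 225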